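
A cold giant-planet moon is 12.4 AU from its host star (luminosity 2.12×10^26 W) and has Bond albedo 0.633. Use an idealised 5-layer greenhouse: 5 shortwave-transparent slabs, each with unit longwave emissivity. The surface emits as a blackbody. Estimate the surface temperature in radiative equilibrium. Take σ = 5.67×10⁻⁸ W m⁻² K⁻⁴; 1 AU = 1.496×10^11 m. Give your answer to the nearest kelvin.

83 K

d = 12.4 × 1.496×10^11 m = 1.855×10^12 m.
Flux at the orbit: S = L/(4πd²) = 2.12×10^26/(4π·(1.86×10^12)²) = 4.903 W m⁻².
OLR = S(1−α)/4 = 0.4498 W m⁻²; the top layer radiates at T_e = 53.07 K.
Layer-by-layer balance gives σT_s⁴ = (N+1)σT_e⁴, so T_s = 6^¼·53.07 = 83.06 K.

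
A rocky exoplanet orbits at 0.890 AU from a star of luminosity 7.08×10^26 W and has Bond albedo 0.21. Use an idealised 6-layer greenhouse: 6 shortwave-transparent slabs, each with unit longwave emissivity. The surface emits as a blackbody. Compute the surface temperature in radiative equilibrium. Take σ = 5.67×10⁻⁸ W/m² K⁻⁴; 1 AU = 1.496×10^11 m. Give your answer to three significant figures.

Orbital distance: d = 0.890 AU = 1.331×10^11 m.
S = L/(4πd²) = 3178 W/m².
Top-of-atmosphere balance: σT_e⁴ = S(1−α)/4 = 627.7 W/m² → T_e = 324.4 K.
Layer-by-layer balance gives σT_s⁴ = (N+1)σT_e⁴, so T_s = 7^¼·324.4 = 527.6 K.

528 K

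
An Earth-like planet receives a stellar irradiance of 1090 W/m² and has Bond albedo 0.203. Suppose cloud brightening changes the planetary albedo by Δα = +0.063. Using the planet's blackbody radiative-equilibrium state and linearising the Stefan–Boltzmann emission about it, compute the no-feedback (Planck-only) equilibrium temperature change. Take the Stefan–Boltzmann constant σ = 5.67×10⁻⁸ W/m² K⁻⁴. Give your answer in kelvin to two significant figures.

Unperturbed T_e = [1090·(1−0.203)/(4σ)]^¼ = 248.8 K.
TOA radiative forcing: ΔF = −S·Δα/4 = −1090·(+0.063)/4 = -17.17 W/m².
The Planck feedback parameter is 4σT_e³ = 3.492 W/m²/K.
Hence the no-feedback warming is ΔF/(4σT_e³) = -4.92 K.

-4.9 kelvin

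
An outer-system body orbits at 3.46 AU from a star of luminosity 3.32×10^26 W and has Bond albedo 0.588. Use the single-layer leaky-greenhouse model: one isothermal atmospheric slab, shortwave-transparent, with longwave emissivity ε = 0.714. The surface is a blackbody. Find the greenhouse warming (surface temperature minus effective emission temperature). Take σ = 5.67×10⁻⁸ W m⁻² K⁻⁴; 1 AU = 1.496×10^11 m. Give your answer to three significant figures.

13.5 kelvin

d = 3.46 × 1.496×10^11 m = 5.176×10^11 m.
Spreading L over a sphere of radius d: S = 3.32×10^26/(4π·5.18×10^11²) = 98.61 W m⁻².
The planet radiates to space at T_e = [S(1−α)/(4σ)]^(1/4) = 115.7 K.
The surface balance (absorbed SW + ε·downward IR = σT_s⁴) with T_a⁴ = T_s⁴/2 reduces to T_s = T_e·[2/(2−ε)]^¼ = 129.2 K.
Greenhouse warming: T_s − T_e = 13.50 K.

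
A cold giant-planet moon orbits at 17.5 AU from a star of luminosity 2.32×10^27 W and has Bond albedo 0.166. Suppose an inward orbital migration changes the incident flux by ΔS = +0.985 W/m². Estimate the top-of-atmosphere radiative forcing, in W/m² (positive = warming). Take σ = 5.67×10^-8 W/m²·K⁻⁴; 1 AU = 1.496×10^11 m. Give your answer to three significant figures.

0.205 W/m²

d = 17.5 × 1.496×10^11 m = 2.618×10^12 m.
Spreading L over a sphere of radius d: S = 2.32×10^27/(4π·2.62×10^12²) = 26.94 W/m².
TOA radiative forcing: ΔF = (1−α)ΔS/4 = 0.834·(+0.985)/4 = 0.2054 W/m².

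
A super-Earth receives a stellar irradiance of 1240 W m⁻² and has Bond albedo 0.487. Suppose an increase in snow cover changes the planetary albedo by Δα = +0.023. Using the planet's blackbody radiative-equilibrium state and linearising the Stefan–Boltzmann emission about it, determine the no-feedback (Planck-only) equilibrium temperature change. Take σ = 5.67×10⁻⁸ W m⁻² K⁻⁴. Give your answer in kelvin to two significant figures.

Unperturbed T_e = [1240·(1−0.487)/(4σ)]^¼ = 230.1 K.
The change in absorbed flux is Δ[S(1−α)/4] = −SΔα/4 = -7.130 W m⁻².
Linearising σT⁴ gives d(σT⁴)/dT = 4σT_e³ = 2.764 W m⁻² per K.
ΔT₀ = ΔF/λ_P = -7.130/2.764 = -2.58 K.

-2.6 K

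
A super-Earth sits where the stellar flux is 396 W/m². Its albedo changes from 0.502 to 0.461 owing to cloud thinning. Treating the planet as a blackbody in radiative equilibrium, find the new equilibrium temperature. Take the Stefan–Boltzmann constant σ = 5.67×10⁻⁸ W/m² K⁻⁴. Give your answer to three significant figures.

T₂ = [S(1−α₂)/(4σ)]^(1/4) = [396.0·0.539/(4σ)]^(1/4) = 175.2 K.

175 kelvin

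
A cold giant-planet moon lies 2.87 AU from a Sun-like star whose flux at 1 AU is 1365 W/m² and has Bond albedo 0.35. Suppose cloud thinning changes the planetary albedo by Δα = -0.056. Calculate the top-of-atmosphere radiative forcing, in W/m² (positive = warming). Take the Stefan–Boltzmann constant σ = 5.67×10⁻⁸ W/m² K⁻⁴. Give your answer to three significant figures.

By the inverse-square law, S = 1365/2.87² = 165.7 W/m².
TOA radiative forcing: ΔF = −S·Δα/4 = −165.7·(-0.056)/4 = 2.320 W/m².

2.32 W/m²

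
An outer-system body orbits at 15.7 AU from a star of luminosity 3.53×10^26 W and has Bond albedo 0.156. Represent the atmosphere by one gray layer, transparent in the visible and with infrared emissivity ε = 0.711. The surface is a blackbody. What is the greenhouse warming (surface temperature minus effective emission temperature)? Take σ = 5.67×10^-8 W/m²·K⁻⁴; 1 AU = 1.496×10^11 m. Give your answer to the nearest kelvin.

8 K

Orbital distance: d = 15.7 AU = 2.349×10^12 m.
Flux at the orbit: S = L/(4πd²) = 3.53×10^26/(4π·(2.35×10^12)²) = 5.092 W/m².
At the top of the atmosphere, σT_e⁴ = S(1−α)/4 = 1.074 W/m², giving T_e = 65.98 K.
For a single slab of emissivity ε, T_s⁴ = 2T_e⁴/(2−ε); thus T_s = 65.98·(1.552)^(1/4) = 73.64 K.
Greenhouse warming: T_s − T_e = 7.659 K.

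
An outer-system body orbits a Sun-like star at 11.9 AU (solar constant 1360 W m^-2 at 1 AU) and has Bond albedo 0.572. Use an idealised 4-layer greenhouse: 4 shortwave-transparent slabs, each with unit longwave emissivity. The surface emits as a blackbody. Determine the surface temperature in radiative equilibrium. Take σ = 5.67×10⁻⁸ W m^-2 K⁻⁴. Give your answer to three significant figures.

97.6 K

Flux at the orbit: S = 1360/(11.9)² = 9.604 W m^-2.
The effective emission temperature is T_e = [S(1−α)/(4σ)]^¼ = 65.25 K.
Layer-by-layer balance gives σT_s⁴ = (N+1)σT_e⁴, so T_s = 5^¼·65.25 = 97.57 K.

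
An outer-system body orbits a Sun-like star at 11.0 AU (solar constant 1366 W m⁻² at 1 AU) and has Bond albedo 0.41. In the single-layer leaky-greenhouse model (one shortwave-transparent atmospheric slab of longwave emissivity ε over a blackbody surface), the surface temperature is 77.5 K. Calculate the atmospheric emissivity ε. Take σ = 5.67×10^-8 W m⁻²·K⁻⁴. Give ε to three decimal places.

0.372

By the inverse-square law, S = 1366/11.0² = 11.29 W m⁻².
TOA balance gives T_e = 73.62 K.
Since (2−ε)/2 = (T_e/T_s)⁴ = 0.8141, ε = 0.3718.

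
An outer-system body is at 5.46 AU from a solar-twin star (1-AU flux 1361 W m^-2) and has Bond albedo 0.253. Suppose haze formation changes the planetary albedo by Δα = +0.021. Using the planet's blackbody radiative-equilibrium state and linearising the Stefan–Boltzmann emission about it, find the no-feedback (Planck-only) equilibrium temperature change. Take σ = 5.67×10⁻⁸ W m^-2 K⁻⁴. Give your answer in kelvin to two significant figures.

By the inverse-square law, S = 1361/5.46² = 45.65 W m^-2.
Reference equilibrium: T_e = [S(1−α)/(4σ)]^(1/4) = 110.7 K.
The change in absorbed flux is Δ[S(1−α)/4] = −SΔα/4 = -0.2397 W m^-2.
The Planck feedback parameter is 4σT_e³ = 0.3080 W m^-2/K.
Hence the no-feedback warming is ΔF/(4σT_e³) = -0.778 K.

-0.78 K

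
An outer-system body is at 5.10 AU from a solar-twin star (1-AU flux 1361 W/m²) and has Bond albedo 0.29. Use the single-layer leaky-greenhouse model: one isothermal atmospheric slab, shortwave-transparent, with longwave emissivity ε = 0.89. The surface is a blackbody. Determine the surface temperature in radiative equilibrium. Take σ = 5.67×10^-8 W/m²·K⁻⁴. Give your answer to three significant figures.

131 K

Irradiance scales as 1/d², so S = 1361 W/m² × (1/5.10)² = 52.33 W/m².
At the top of the atmosphere, σT_e⁴ = S(1−α)/4 = 9.288 W/m², giving T_e = 113.1 K.
For a single slab of emissivity ε, T_s⁴ = 2T_e⁴/(2−ε); thus T_s = 113.1·(1.802)^(1/4) = 131.1 K.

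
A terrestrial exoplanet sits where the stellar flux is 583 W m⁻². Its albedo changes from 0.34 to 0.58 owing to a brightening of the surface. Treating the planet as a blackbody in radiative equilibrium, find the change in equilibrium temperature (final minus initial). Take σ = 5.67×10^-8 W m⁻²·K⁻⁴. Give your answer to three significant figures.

With α = 0.34, T₁ = 203.0 K.
After:  T₂ = [583.0·0.42/(4σ)]^(1/4) = 181.3 K.
Change: 181.3 − 203.0 = -21.68 K.

-21.7 kelvin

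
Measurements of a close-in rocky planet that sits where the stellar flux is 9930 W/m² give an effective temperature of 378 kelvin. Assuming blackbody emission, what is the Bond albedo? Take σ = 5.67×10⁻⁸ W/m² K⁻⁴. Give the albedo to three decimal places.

From σT⁴ = S(1−α)/4 we invert for α: 1−α = 4σT⁴/S.
σT⁴ = 1158 W/m², so 4σT⁴ = 4630 W/m².
1−α = 4630/9930 = 0.4663, so α = 0.5337.

0.534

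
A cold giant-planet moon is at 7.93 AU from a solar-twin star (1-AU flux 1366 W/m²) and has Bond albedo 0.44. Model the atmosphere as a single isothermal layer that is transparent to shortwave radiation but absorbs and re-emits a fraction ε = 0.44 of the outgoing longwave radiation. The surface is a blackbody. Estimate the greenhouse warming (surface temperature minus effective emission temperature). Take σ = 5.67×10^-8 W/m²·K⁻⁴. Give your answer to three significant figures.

By the inverse-square law, S = 1366/7.93² = 21.72 W/m².
At the top of the atmosphere, σT_e⁴ = S(1−α)/4 = 3.041 W/m², giving T_e = 85.58 K.
Surface balance with a leaky layer gives σT_s⁴ = σT_e⁴·2/(2−ε), so T_s = T_e·[2/(2−0.44)]^(1/4) = 91.06 K.
T_s − T_e = 91.06 − 85.58 = 5.484 K.

5.48 K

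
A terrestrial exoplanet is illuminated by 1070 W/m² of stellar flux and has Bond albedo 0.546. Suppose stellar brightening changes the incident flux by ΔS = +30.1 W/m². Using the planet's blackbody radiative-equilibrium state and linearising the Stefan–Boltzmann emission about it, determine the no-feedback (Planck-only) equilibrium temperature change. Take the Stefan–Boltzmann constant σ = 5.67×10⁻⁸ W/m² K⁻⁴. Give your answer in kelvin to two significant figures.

1.5 K

The baseline emission temperature is T_e = 215.1 K.
ΔF = Δ[S(1−α)]/4 = (1−0.546)·+30.1/4 = 3.416 W/m².
Planck response: λ_P = 4σT_e³ = 4·5.67×10⁻⁸·(215.1)³ = 2.258 W/m²/K.
Hence the no-feedback warming is ΔF/(4σT_e³) = 1.51 K.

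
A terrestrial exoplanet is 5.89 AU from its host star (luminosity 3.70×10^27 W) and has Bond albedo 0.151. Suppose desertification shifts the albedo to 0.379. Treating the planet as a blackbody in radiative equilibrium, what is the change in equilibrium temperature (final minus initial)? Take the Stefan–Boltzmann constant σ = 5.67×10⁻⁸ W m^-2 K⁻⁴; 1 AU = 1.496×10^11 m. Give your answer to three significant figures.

-14.6 kelvin

Orbital distance: d = 5.89 AU = 8.811×10^11 m.
S = L/(4πd²) = 379.2 W m^-2.
Before: T₁ = [379.2·0.849/(4σ)]^(1/4) = 194.1 K.
With α = 0.379, T₂ = 179.5 K.
ΔT = T₂ − T₁ = -14.60 K.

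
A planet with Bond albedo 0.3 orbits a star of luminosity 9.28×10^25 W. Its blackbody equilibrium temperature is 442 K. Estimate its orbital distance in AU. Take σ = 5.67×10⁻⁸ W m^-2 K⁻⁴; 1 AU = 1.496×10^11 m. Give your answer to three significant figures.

0.163 AU

Required flux: S = 4σT⁴/(1−α) = 12370 W m^-2.
Then d = [L/(4πS)]^(1/2) = 2.444×10^10 m, i.e. 0.1634 AU.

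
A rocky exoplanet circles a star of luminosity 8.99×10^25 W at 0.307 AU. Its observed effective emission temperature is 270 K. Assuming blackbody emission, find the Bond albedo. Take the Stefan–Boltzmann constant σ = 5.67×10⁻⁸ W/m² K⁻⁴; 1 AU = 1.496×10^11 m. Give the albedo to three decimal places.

d = 0.307 × 1.496×10^11 m = 4.593×10^10 m.
Spreading L over a sphere of radius d: S = 8.99×10^25/(4π·4.59×10^10²) = 3392 W/m².
Rearranging the radiative balance, α = 1 − 4σT⁴/S.
σT⁴ = 301.3 W/m², so 4σT⁴ = 1205 W/m².
1−α = 1205/3392 = 0.3554, so α = 0.6446.

0.645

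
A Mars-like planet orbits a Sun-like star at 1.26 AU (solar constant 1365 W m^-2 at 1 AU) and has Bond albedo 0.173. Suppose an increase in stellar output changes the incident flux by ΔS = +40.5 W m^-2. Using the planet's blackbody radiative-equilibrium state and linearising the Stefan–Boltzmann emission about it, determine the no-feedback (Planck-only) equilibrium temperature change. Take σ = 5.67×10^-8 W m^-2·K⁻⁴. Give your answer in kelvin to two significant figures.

2.8 K

Flux at the orbit: S = 1365/(1.26)² = 859.8 W m^-2.
The baseline emission temperature is T_e = 236.6 K.
ΔF = Δ[S(1−α)]/4 = (1−0.173)·+40.5/4 = 8.373 W m^-2.
Linearising σT⁴ gives d(σT⁴)/dT = 4σT_e³ = 3.005 W m^-2 per K.
So ΔT₀ = 8.373/3.005 = 2.79 K.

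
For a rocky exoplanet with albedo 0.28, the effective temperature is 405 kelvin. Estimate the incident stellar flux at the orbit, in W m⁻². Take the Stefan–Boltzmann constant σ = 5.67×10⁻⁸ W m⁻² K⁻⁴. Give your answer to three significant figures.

From S(1−α)/4 = σT⁴: S = 4σT⁴/(1−α).
σT⁴ = 5.67×10⁻⁸·(405)⁴ = 1525 W m⁻².
S = 4·1525/0.72 = 8475 W m⁻².

8470 W m⁻²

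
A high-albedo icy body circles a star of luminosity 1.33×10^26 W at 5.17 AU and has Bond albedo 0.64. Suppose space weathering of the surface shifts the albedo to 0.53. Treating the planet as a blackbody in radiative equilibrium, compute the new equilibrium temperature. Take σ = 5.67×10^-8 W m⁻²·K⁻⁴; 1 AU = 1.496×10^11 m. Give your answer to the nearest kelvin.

78 K

Orbital distance: d = 5.17 AU = 7.734×10^11 m.
S = L/(4πd²) = 17.69 W m⁻².
New equilibrium: T₂ = [(1−0.53)·17.69/(4σ)]^(1/4) = 77.81 K.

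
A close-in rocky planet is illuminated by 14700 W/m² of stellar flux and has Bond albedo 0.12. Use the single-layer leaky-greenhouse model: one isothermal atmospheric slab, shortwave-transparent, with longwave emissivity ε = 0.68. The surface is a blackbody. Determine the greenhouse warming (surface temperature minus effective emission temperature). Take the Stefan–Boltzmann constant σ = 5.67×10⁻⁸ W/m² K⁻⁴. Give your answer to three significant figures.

53.5 kelvin

At the top of the atmosphere, σT_e⁴ = S(1−α)/4 = 3234 W/m², giving T_e = 488.7 K.
For a single slab of emissivity ε, T_s⁴ = 2T_e⁴/(2−ε); thus T_s = 488.7·(1.515)^(1/4) = 542.2 K.
The atmosphere warms the surface by 53.50 K.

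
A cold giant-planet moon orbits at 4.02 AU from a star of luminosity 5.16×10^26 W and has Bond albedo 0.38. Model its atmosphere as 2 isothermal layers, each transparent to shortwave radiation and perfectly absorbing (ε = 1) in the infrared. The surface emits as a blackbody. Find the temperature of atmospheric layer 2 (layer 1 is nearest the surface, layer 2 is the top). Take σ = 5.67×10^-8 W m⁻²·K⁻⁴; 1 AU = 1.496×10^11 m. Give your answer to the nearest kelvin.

133 K

Orbital distance: d = 4.02 AU = 6.014×10^11 m.
Flux at the orbit: S = L/(4πd²) = 5.16×10^26/(4π·(6.01×10^11)²) = 113.5 W m⁻².
OLR = S(1−α)/4 = 17.60 W m⁻²; the top layer radiates at T_e = 132.7 K.
In the N-layer model, layer k (counted from the surface) has T_k = (N+1−k)^(1/4)·T_e.
With k = 2: T_2 = (2+1−2)^¼·132.7 K = 132.7 K.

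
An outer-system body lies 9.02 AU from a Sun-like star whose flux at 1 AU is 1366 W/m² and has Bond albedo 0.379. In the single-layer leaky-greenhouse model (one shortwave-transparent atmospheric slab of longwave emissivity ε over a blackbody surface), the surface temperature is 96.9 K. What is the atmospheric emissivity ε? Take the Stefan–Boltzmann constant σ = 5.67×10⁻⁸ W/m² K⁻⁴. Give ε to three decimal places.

0.957

Irradiance scales as 1/d², so S = 1366 W/m² × (1/9.02)² = 16.79 W/m².
Effective temperature: T_e = [S(1−α)/(4σ)]^(1/4) = 82.34 K.
T_s⁴ = T_e⁴·2/(2−ε) → ε = 2 − 2(T_e/T_s)⁴ = 2 − 2·(82.34/96.9)⁴ = 0.9572.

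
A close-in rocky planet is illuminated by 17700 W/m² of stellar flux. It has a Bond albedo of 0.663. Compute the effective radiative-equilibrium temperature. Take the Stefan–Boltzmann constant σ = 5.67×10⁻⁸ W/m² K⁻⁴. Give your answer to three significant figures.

403 kelvin

Averaging over the sphere, the absorbed flux is S(1−α)/4 = 1491 W/m².
In equilibrium σT⁴ equals this, so T = 402.7 K.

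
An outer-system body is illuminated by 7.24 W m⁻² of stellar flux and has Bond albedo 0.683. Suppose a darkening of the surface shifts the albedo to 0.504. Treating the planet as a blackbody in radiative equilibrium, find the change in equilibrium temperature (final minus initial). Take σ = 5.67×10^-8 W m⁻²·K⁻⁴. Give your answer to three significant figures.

6.68 kelvin

Initial: T₁ = [S(1−0.683)/(4σ)]^(1/4) = 56.40 K.
With α = 0.504, T₂ = 63.08 K.
Change: 63.08 − 56.40 = 6.679 K.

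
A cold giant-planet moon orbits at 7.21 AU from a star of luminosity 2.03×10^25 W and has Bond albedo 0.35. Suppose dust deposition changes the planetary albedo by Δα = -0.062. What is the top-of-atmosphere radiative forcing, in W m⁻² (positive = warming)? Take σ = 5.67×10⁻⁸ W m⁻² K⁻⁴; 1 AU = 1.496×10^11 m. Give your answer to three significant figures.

d = 7.21 × 1.496×10^11 m = 1.079×10^12 m.
Flux at the orbit: S = L/(4πd²) = 2.03×10^25/(4π·(1.08×10^12)²) = 1.389 W m⁻².
ΔF = −(S/4)Δα = −(1.389/4)×(-0.062) = 0.02152 W m⁻².

0.0215 W m⁻²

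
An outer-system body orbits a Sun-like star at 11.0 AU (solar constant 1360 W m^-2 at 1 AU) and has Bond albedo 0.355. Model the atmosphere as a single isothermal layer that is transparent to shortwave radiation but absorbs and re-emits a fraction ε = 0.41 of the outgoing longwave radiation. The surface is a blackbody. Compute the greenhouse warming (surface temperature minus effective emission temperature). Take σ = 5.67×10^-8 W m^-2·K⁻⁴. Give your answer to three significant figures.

Irradiance scales as 1/d², so S = 1360 W m^-2 × (1/11.0)² = 11.24 W m^-2.
The planet radiates to space at T_e = [S(1−α)/(4σ)]^(1/4) = 75.19 K.
The surface balance (absorbed SW + ε·downward IR = σT_s⁴) with T_a⁴ = T_s⁴/2 reduces to T_s = T_e·[2/(2−ε)]^¼ = 79.63 K.
Greenhouse warming: T_s − T_e = 4.439 K.

4.44 kelvin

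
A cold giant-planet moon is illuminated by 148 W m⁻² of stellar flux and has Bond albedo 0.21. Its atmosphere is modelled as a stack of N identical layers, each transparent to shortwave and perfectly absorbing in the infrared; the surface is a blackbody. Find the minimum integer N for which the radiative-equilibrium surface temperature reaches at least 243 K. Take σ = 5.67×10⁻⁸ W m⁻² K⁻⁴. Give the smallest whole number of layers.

6

The effective emission temperature is T_e = [S(1−α)/(4σ)]^¼ = 150.7 K.
T_s = (N+1)^(1/4)·T_e ≥ 243 K requires N+1 ≥ (T_s/T_e)⁴ = (243/150.7)⁴ = 6.764.
So N ≥ 5.764; the smallest integer is N = 6.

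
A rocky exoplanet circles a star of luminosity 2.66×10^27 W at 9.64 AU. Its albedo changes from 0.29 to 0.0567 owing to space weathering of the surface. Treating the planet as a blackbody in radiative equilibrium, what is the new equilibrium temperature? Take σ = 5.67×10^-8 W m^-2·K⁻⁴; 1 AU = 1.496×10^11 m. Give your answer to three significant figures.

d = 9.64 × 1.496×10^11 m = 1.442×10^12 m.
Spreading L over a sphere of radius d: S = 2.66×10^27/(4π·1.44×10^12²) = 101.8 W m^-2.
New equilibrium: T₂ = [(1−0.0567)·101.8/(4σ)]^(1/4) = 143.4 K.

143 K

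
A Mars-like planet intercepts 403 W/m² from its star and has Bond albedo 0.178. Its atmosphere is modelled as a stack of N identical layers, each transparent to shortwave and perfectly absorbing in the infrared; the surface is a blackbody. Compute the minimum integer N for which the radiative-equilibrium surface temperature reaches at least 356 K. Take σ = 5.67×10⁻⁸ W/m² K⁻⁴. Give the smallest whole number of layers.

The effective emission temperature is T_e = [S(1−α)/(4σ)]^¼ = 195.5 K.
Since T_s⁴ = (N+1)T_e⁴, we need N ≥ (T_s/T_e)⁴ − 1 = 9.997.
So N ≥ 9.997; the smallest integer is N = 10.

10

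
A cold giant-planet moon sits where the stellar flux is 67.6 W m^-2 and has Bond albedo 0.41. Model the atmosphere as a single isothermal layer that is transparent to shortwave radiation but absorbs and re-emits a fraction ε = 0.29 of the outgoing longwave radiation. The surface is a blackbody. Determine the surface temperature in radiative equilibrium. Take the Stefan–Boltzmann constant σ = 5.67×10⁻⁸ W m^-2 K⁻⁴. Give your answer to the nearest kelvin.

Effective emission temperature (TOA balance): σT_e⁴ = S(1−α)/4 = 9.971 W m^-2 → T_e = 115.2 K.
The surface balance (absorbed SW + ε·downward IR = σT_s⁴) with T_a⁴ = T_s⁴/2 reduces to T_s = T_e·[2/(2−ε)]^¼ = 119.8 K.

120 kelvin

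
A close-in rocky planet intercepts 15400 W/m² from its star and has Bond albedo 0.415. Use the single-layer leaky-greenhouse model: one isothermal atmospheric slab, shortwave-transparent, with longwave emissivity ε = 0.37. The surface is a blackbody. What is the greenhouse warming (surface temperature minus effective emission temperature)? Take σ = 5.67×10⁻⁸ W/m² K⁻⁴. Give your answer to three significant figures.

23.4 K

At the top of the atmosphere, σT_e⁴ = S(1−α)/4 = 2252 W/m², giving T_e = 446.4 K.
Surface balance with a leaky layer gives σT_s⁴ = σT_e⁴·2/(2−ε), so T_s = T_e·[2/(2−0.37)]^(1/4) = 469.9 K.
The atmosphere warms the surface by 23.43 K.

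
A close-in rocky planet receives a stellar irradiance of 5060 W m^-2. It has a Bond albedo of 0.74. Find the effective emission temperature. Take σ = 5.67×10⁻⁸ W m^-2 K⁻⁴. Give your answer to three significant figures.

276 kelvin

Averaging over the sphere, the absorbed flux is S(1−α)/4 = 328.9 W m^-2.
In equilibrium σT⁴ equals this, so T = 276.0 K.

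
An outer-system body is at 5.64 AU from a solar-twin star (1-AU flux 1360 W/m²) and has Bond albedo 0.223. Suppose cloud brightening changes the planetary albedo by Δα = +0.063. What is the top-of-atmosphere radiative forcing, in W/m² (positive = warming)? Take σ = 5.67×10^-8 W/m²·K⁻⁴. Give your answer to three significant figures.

-0.673 W/m²

Irradiance scales as 1/d², so S = 1360 W/m² × (1/5.64)² = 42.75 W/m².
TOA radiative forcing: ΔF = −S·Δα/4 = −42.75·(+0.063)/4 = -0.6734 W/m².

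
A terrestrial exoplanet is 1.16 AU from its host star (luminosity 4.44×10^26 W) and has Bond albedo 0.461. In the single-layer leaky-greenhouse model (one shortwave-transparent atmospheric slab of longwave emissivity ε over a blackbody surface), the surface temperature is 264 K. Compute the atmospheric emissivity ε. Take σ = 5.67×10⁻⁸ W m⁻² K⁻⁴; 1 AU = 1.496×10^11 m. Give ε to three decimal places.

0.852

Orbital distance: d = 1.16 AU = 1.735×10^11 m.
Spreading L over a sphere of radius d: S = 4.44×10^26/(4π·1.74×10^11²) = 1173 W m⁻².
TOA balance gives T_e = 229.8 K.
Since (2−ε)/2 = (T_e/T_s)⁴ = 0.5740, ε = 0.8520.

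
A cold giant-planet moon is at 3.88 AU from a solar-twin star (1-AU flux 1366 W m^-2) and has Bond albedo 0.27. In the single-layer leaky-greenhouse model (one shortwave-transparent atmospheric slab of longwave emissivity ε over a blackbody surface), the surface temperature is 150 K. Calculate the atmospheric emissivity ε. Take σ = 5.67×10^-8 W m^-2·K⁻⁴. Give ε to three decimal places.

0.846

Flux at the orbit: S = 1366/(3.88)² = 90.74 W m^-2.
First, T_e = [90.74·(1−0.27)/(4σ)]^(1/4) = 130.7 K.
Since (2−ε)/2 = (T_e/T_s)⁴ = 0.5769, ε = 0.8462.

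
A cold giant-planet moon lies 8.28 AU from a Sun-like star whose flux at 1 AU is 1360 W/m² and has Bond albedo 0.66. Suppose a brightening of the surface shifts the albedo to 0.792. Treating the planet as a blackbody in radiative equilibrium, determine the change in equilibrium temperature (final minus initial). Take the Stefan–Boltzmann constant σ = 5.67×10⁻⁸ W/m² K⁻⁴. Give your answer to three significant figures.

-8.54 kelvin

By the inverse-square law, S = 1360/8.28² = 19.84 W/m².
With α = 0.66, T₁ = 73.85 K.
After:  T₂ = [19.84·0.208/(4σ)]^(1/4) = 65.31 K.
Change: 65.31 − 73.85 = -8.537 K.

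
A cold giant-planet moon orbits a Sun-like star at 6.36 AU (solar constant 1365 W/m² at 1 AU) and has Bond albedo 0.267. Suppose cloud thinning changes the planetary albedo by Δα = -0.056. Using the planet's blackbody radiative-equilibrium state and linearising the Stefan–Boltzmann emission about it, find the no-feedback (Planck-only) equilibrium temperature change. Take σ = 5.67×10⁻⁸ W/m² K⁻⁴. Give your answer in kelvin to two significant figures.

2.0 K

By the inverse-square law, S = 1365/6.36² = 33.75 W/m².
Unperturbed T_e = [33.75·(1−0.267)/(4σ)]^¼ = 102.2 K.
The change in absorbed flux is Δ[S(1−α)/4] = −SΔα/4 = 0.4724 W/m².
Linearising σT⁴ gives d(σT⁴)/dT = 4σT_e³ = 0.2420 W/m² per K.
Hence the no-feedback warming is ΔF/(4σT_e³) = 1.95 K.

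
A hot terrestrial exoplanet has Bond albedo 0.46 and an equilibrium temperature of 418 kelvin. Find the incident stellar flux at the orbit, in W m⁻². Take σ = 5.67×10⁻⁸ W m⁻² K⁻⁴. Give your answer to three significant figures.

Invert the energy balance for S: S = 4σT⁴/(1−α).
σT⁴ = 5.67×10⁻⁸·(418)⁴ = 1731 W m⁻².
So S = 4×1731/(1−0.46) = 12820 W m⁻².

12800 W m⁻²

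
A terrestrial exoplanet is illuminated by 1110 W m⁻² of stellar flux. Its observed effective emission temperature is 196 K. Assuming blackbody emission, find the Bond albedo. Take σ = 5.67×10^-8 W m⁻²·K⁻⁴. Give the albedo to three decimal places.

Energy balance: S(1−α)/4 = σT⁴, so 1−α = 4σT⁴/S.
σT⁴ = 83.68 W m⁻², so 4σT⁴ = 334.7 W m⁻².
1−α = 334.7/1110 = 0.3015, so α = 0.6985.

0.698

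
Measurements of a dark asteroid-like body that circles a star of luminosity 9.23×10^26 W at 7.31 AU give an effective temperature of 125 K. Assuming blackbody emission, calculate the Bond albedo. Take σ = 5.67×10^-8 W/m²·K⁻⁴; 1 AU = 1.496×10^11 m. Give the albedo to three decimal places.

d = 7.31 × 1.496×10^11 m = 1.094×10^12 m.
S = L/(4πd²) = 61.42 W/m².
From σT⁴ = S(1−α)/4 we invert for α: 1−α = 4σT⁴/S.
4σT⁴ = 4·5.67×10⁻⁸·(125)⁴ = 55.37 W/m².
1−α = 55.37/61.42 = 0.9015, so α = 0.0985.

0.098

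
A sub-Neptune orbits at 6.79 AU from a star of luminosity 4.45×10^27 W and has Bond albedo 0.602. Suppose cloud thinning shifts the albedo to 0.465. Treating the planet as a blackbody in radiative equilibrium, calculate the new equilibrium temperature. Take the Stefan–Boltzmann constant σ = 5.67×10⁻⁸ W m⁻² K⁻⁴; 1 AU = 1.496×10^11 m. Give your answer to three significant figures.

Orbital distance: d = 6.79 AU = 1.016×10^12 m.
S = L/(4πd²) = 343.2 W m⁻².
New equilibrium: T₂ = [(1−0.465)·343.2/(4σ)]^(1/4) = 168.7 K.

169 K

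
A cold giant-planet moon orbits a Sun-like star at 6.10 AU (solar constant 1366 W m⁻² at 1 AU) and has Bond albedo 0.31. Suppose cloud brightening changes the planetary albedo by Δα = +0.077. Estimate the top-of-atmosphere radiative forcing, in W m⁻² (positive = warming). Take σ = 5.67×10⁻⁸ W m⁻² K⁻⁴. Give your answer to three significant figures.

Flux at the orbit: S = 1366/(6.10)² = 36.71 W m⁻².
The change in absorbed flux is Δ[S(1−α)/4] = −SΔα/4 = -0.7067 W m⁻².

-0.707 W m⁻²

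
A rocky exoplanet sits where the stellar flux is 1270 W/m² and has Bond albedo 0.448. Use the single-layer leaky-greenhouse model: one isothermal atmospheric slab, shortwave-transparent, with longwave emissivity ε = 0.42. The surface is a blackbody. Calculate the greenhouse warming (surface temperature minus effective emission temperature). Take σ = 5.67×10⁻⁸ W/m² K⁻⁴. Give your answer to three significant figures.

The planet radiates to space at T_e = [S(1−α)/(4σ)]^(1/4) = 235.8 K.
The surface balance (absorbed SW + ε·downward IR = σT_s⁴) with T_a⁴ = T_s⁴/2 reduces to T_s = T_e·[2/(2−ε)]^¼ = 250.1 K.
The atmosphere warms the surface by 14.31 K.

14.3 kelvin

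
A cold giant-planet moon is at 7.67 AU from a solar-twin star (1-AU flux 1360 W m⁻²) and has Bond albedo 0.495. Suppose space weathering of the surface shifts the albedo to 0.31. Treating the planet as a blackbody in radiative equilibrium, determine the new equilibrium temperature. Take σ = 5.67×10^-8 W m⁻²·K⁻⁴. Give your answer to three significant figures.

Flux at the orbit: S = 1360/(7.67)² = 23.12 W m⁻².
T₂ = [S(1−α₂)/(4σ)]^(1/4) = [23.12·0.69/(4σ)]^(1/4) = 91.58 K.

91.6 K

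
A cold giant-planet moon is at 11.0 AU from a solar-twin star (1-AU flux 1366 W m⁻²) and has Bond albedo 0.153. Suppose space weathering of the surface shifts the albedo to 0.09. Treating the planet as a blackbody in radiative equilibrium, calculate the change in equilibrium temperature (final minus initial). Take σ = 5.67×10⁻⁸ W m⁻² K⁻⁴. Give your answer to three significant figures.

1.46 K

Irradiance scales as 1/d², so S = 1366 W m⁻² × (1/11.0)² = 11.29 W m⁻².
Initial: T₁ = [S(1−0.153)/(4σ)]^(1/4) = 80.58 K.
Final:   T₂ = [S(1−0.09)/(4σ)]^(1/4) = 82.04 K.
ΔT = T₂ − T₁ = 1.458 K.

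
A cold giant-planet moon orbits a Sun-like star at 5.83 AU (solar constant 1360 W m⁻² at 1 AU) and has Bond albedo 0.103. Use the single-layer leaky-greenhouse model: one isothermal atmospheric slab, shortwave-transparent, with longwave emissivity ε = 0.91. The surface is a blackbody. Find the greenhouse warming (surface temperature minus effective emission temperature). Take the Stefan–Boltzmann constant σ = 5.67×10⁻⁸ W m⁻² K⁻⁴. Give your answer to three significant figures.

Flux at the orbit: S = 1360/(5.83)² = 40.01 W m⁻².
The planet radiates to space at T_e = [S(1−α)/(4σ)]^(1/4) = 112.2 K.
Surface balance with a leaky layer gives σT_s⁴ = σT_e⁴·2/(2−ε), so T_s = T_e·[2/(2−0.91)]^(1/4) = 130.5 K.
The atmosphere warms the surface by 18.38 K.

18.4 K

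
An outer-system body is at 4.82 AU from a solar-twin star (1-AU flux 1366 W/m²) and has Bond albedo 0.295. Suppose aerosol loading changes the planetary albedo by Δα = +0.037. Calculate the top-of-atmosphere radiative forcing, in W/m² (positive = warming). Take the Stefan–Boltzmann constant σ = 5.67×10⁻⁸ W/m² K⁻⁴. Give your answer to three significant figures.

Flux at the orbit: S = 1366/(4.82)² = 58.80 W/m².
ΔF = −(S/4)Δα = −(58.80/4)×(+0.037) = -0.5439 W/m².

-0.544 W/m²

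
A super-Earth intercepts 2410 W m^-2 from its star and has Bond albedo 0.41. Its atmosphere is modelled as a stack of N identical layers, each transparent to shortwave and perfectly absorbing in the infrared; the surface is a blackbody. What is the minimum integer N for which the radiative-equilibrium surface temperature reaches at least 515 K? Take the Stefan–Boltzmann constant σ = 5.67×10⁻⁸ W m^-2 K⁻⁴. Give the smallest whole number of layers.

OLR = S(1−α)/4 = 355.5 W m^-2; the top layer radiates at T_e = 281.4 K.
T_s = (N+1)^(1/4)·T_e ≥ 515 K requires N+1 ≥ (T_s/T_e)⁴ = (515/281.4)⁴ = 11.220.
Rounding up, N = 11.

11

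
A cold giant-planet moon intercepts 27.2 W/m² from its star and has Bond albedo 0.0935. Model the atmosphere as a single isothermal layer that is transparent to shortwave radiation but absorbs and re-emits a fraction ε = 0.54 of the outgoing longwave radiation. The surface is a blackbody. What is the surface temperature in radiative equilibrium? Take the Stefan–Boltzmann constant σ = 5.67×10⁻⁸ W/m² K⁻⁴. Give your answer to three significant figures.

At the top of the atmosphere, σT_e⁴ = S(1−α)/4 = 6.164 W/m², giving T_e = 102.1 K.
For a single slab of emissivity ε, T_s⁴ = 2T_e⁴/(2−ε); thus T_s = 102.1·(1.37)^(1/4) = 110.5 K.

110 K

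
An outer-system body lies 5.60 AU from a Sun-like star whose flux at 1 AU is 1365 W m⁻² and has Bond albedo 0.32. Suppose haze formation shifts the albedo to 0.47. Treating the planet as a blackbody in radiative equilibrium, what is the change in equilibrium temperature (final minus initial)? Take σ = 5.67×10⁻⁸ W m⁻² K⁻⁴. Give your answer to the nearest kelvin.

Irradiance scales as 1/d², so S = 1365 W m⁻² × (1/5.60)² = 43.53 W m⁻².
Before: T₁ = [43.53·0.68/(4σ)]^(1/4) = 106.9 K.
After:  T₂ = [43.53·0.53/(4σ)]^(1/4) = 100.4 K.
Change: 100.4 − 106.9 = -6.456 K.

-6 kelvin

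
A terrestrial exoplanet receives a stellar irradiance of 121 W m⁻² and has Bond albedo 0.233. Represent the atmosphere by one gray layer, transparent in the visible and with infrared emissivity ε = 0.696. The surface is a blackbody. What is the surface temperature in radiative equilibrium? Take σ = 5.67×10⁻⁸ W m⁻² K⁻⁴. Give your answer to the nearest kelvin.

At the top of the atmosphere, σT_e⁴ = S(1−α)/4 = 23.20 W m⁻², giving T_e = 142.2 K.
For a single slab of emissivity ε, T_s⁴ = 2T_e⁴/(2−ε); thus T_s = 142.2·(1.534)^(1/4) = 158.3 K.

158 K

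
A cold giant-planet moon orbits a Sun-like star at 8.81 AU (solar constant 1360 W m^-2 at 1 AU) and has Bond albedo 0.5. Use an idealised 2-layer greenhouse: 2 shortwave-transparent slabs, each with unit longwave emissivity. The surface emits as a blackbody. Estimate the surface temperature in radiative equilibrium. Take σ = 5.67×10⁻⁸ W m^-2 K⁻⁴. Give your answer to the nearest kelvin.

By the inverse-square law, S = 1360/8.81² = 17.52 W m^-2.
OLR = S(1−α)/4 = 2.190 W m^-2; the top layer radiates at T_e = 78.84 K.
Layer-by-layer balance gives σT_s⁴ = (N+1)σT_e⁴, so T_s = 3^¼·78.84 = 103.8 K.

104 K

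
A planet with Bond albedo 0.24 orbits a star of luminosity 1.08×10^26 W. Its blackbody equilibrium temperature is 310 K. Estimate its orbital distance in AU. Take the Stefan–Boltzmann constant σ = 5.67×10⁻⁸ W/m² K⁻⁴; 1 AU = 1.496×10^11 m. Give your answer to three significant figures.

Required flux: S = 4σT⁴/(1−α) = 2756 W/m².
Then d = [L/(4πS)]^(1/2) = 5.584×10^10 m, i.e. 0.3733 AU.

0.373 AU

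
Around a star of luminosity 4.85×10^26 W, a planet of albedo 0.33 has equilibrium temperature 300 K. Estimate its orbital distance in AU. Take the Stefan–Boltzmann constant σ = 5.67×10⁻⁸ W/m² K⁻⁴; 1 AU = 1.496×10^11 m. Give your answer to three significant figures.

0.793 AU

Energy balance gives S = 4σT⁴/(1−α) = 2742 W/m².
Then d = [L/(4πS)]^(1/2) = 1.186×10^11 m, i.e. 0.7931 AU.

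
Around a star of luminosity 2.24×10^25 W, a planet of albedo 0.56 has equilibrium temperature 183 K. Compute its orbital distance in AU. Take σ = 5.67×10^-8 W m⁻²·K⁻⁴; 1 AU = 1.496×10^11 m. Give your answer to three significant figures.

Energy balance gives S = 4σT⁴/(1−α) = 578.1 W m⁻².
From L = 4πd²S, d = √(2.24×10^25/(4π·578.1)) = 5.553×10^10 m = 0.3712 AU.

0.371 AU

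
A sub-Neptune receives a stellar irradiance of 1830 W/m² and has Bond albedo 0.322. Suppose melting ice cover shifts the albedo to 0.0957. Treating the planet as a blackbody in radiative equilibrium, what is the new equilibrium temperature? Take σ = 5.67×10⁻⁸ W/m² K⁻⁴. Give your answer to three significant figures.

T₂ = [S(1−α₂)/(4σ)]^(1/4) = [1830·0.904/(4σ)]^(1/4) = 292.3 K.

292 K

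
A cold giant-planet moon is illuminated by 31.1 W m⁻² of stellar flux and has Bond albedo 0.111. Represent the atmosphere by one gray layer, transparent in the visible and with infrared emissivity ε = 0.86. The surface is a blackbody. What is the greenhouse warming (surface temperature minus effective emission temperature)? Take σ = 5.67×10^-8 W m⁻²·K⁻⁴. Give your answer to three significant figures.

The planet radiates to space at T_e = [S(1−α)/(4σ)]^(1/4) = 105.1 K.
The surface balance (absorbed SW + ε·downward IR = σT_s⁴) with T_a⁴ = T_s⁴/2 reduces to T_s = T_e·[2/(2−ε)]^¼ = 120.9 K.
Greenhouse warming: T_s − T_e = 15.85 K.

15.9 K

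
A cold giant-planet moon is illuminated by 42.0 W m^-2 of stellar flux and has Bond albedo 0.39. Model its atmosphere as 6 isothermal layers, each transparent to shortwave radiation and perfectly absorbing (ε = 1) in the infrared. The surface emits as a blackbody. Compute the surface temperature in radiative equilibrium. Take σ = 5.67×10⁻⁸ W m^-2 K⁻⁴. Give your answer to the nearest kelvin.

The effective emission temperature is T_e = [S(1−α)/(4σ)]^¼ = 103.1 K.
Layer-by-layer balance gives σT_s⁴ = (N+1)σT_e⁴, so T_s = 7^¼·103.1 = 167.7 K.

168 K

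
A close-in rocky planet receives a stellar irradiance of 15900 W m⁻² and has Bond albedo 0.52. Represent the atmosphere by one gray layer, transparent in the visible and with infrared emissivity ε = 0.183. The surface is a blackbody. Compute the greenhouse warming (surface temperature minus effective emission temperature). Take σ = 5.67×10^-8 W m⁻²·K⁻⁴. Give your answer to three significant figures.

Effective emission temperature (TOA balance): σT_e⁴ = S(1−α)/4 = 1908 W m⁻² → T_e = 428.3 K.
Surface balance with a leaky layer gives σT_s⁴ = σT_e⁴·2/(2−ε), so T_s = T_e·[2/(2−0.183)]^(1/4) = 438.7 K.
The atmosphere warms the surface by 10.40 K.

10.4 K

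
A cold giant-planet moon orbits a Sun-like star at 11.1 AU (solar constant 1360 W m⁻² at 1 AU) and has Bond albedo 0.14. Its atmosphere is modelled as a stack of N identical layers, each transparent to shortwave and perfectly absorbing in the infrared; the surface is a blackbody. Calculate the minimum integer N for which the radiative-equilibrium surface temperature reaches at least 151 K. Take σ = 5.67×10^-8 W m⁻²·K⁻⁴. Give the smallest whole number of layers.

12

Flux at the orbit: S = 1360/(11.1)² = 11.04 W m⁻².
OLR = S(1−α)/4 = 2.373 W m⁻²; the top layer radiates at T_e = 80.43 K.
Since T_s⁴ = (N+1)T_e⁴, we need N ≥ (T_s/T_e)⁴ − 1 = 11.421.
So N ≥ 11.421; the smallest integer is N = 12.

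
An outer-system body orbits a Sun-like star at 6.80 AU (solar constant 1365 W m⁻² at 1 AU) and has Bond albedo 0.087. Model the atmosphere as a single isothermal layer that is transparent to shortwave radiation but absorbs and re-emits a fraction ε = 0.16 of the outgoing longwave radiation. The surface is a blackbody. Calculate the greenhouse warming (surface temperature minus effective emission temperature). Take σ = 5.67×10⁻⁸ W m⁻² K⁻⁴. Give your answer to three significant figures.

Irradiance scales as 1/d², so S = 1365 W m⁻² × (1/6.80)² = 29.52 W m⁻².
Effective emission temperature (TOA balance): σT_e⁴ = S(1−α)/4 = 6.738 W m⁻² → T_e = 104.4 K.
The surface balance (absorbed SW + ε·downward IR = σT_s⁴) with T_a⁴ = T_s⁴/2 reduces to T_s = T_e·[2/(2−ε)]^¼ = 106.6 K.
T_s − T_e = 106.6 − 104.4 = 2.199 K.

2.20 kelvin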